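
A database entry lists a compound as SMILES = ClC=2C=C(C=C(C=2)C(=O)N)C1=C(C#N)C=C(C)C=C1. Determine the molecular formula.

Walk through each heavy atom and fill implicit hydrogens from standard valence (C 4, N 3, O 2, S 2, halogen 1):
  atom 1: Cl (halogen, monovalent) → 0 H
  atom 2: C, bond orders sum to 4 (valence 4) → 0 H
  atom 3: C, bond orders sum to 3 (valence 4) → 1 H
  atom 4: C, bond orders sum to 4 (valence 4) → 0 H
  atom 5: C, bond orders sum to 3 (valence 4) → 1 H
  atom 6: C, bond orders sum to 4 (valence 4) → 0 H
  atom 7: C, bond orders sum to 3 (valence 4) → 1 H
  atom 8: C, bond orders sum to 4 (valence 4) → 0 H
  atom 9: O, bond orders sum to 2 (valence 2) → 0 H
  atom 10: N, bond orders sum to 1 (valence 3) → 2 H
  atom 11: C, bond orders sum to 4 (valence 4) → 0 H
  atom 12: C, bond orders sum to 4 (valence 4) → 0 H
  atom 13: C, bond orders sum to 4 (valence 4) → 0 H
  atom 14: N, bond orders sum to 3 (valence 3) → 0 H
  atom 15: C, bond orders sum to 3 (valence 4) → 1 H
  atom 16: C, bond orders sum to 4 (valence 4) → 0 H
  atom 17: C, bond orders sum to 1 (valence 4) → 3 H
  atom 18: C, bond orders sum to 3 (valence 4) → 1 H
  atom 19: C, bond orders sum to 3 (valence 4) → 1 H
Totals → C:15, H:11, Cl:1, N:2, O:1.
In Hill order: C15H11ClN2O.

C15H11ClN2O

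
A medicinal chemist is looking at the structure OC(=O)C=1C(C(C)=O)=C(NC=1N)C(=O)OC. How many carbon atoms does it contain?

9

Count every carbon token in the SMILES (each C, including those in ring-closure positions and inside branches).
Carbon count: 9.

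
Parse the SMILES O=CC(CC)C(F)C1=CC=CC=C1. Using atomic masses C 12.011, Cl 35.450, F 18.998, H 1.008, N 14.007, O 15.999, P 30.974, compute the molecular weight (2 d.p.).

First, the molecular formula is C11H13FO (counting implicit H from valence).
  C: 11 × 12.011 = 132.121
  F: 1 × 18.998 = 18.998
  H: 13 × 1.008 = 13.104
  O: 1 × 15.999 = 15.999
Sum: 11×12.011 + 1×18.998 + 13×1.008 + 1×15.999 = 180.222 → 180.22 g/mol.

180.22 g/mol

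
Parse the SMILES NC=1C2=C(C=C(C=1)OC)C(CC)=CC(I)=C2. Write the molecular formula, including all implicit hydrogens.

C13H14INO

Walk through each heavy atom and fill implicit hydrogens from standard valence (C 4, N 3, O 2, S 2, halogen 1):
  atom 1: N, bond orders sum to 1 (valence 3) → 2 H
  atom 2: C, bond orders sum to 4 (valence 4) → 0 H
  atom 3: C, bond orders sum to 4 (valence 4) → 0 H
  atom 4: C, bond orders sum to 4 (valence 4) → 0 H
  atom 5: C, bond orders sum to 3 (valence 4) → 1 H
  atom 6: C, bond orders sum to 4 (valence 4) → 0 H
  atom 7: C, bond orders sum to 3 (valence 4) → 1 H
  atom 8: O, bond orders sum to 2 (valence 2) → 0 H
  atom 9: C, bond orders sum to 1 (valence 4) → 3 H
  atom 10: C, bond orders sum to 4 (valence 4) → 0 H
  atom 11: C, bond orders sum to 2 (valence 4) → 2 H
  atom 12: C, bond orders sum to 1 (valence 4) → 3 H
  atom 13: C, bond orders sum to 3 (valence 4) → 1 H
  atom 14: C, bond orders sum to 4 (valence 4) → 0 H
  atom 15: I (halogen, monovalent) → 0 H
  atom 16: C, bond orders sum to 3 (valence 4) → 1 H
Totals → C:13, H:14, I:1, N:1, O:1.
In Hill order: C13H14INO.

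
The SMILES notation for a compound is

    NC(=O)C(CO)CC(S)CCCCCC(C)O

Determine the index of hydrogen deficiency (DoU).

Degree of unsaturation = (number of rings) + (number of π bonds).
Ring closures in the SMILES: 0.
π bonds: 1 double bond (each 1 DoU) → 1 DoU from unsaturation.
Total DoU = 0 + 1 = 1.

1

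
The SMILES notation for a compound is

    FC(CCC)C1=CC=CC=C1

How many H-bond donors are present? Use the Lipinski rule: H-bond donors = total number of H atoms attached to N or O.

0

Donors: find every N or O and count the H atoms it carries.
  (no N or O atoms present)
Lipinski HBD = 0.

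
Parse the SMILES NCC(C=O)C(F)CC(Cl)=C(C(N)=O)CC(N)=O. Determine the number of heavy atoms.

18

Every atom symbol written in the SMILES (organic subset) is one heavy atom; implicit H are not written.
Heavy atoms by element → C:10, Cl:1, F:1, N:3, O:3.
Total: 18.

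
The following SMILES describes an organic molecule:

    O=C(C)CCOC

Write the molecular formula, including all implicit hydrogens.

C5H10O2

Walk through each heavy atom and fill implicit hydrogens from standard valence (C 4, N 3, O 2, S 2, halogen 1):
  atom 1: O, bond orders sum to 2 (valence 2) → 0 H
  atom 2: C, bond orders sum to 4 (valence 4) → 0 H
  atom 3: C, bond orders sum to 1 (valence 4) → 3 H
  atom 4: C, bond orders sum to 2 (valence 4) → 2 H
  atom 5: C, bond orders sum to 2 (valence 4) → 2 H
  atom 6: O, bond orders sum to 2 (valence 2) → 0 H
  atom 7: C, bond orders sum to 1 (valence 4) → 3 H
Totals → C:5, H:10, O:2.
In Hill order: C5H10O2.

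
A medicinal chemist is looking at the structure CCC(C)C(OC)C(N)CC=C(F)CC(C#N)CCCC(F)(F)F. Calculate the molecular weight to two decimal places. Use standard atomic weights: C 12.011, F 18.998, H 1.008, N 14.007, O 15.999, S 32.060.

First, the molecular formula is C17H28F4N2O (counting implicit H from valence).
  C: 17 × 12.011 = 204.187
  F: 4 × 18.998 = 75.992
  H: 28 × 1.008 = 28.224
  N: 2 × 14.007 = 28.014
  O: 1 × 15.999 = 15.999
Sum: 17×12.011 + 4×18.998 + 28×1.008 + 2×14.007 + 1×15.999 = 352.416 → 352.42 g/mol.

352.42 g/mol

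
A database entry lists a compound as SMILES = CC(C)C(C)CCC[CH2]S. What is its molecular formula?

Walk through each heavy atom and fill implicit hydrogens from standard valence (C 4, N 3, O 2, S 2, halogen 1):
  atom 1: C, bond orders sum to 1 (valence 4) → 3 H
  atom 2: C, bond orders sum to 3 (valence 4) → 1 H
  atom 3: C, bond orders sum to 1 (valence 4) → 3 H
  atom 4: C, bond orders sum to 3 (valence 4) → 1 H
  atom 5: C, bond orders sum to 1 (valence 4) → 3 H
  atom 6: C, bond orders sum to 2 (valence 4) → 2 H
  atom 7: C, bond orders sum to 2 (valence 4) → 2 H
  atom 8: C, bond orders sum to 2 (valence 4) → 2 H
  atom 9: C with explicit H count 2
  atom 10: S, bond orders sum to 1 (valence 2) → 1 H
Totals → C:9, H:20, S:1.
In Hill order: C9H20S.

C9H20S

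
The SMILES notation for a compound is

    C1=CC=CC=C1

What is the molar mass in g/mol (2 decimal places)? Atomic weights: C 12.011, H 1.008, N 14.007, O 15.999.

78.11 g/mol

First, the molecular formula is C6H6 (counting implicit H from valence).
  C: 6 × 12.011 = 72.066
  H: 6 × 1.008 = 6.048
Sum: 6×12.011 + 6×1.008 = 78.114 → 78.11 g/mol.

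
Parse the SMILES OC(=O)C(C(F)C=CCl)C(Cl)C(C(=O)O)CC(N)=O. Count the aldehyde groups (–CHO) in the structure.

0

Scan the SMILES for the aldehyde motif — none present.
Groups that are present: 1 alkene, 1 amide, 2 carboxylic acid.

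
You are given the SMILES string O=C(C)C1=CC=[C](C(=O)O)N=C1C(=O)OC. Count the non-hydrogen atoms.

Every atom symbol written in the SMILES (organic subset) is one heavy atom; implicit H are not written.
Heavy atoms by element → C:10, N:1, O:5.
Total: 16.

16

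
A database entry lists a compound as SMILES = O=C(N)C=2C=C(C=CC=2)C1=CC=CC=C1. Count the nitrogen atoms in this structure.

1

Scan the SMILES for N atoms (remember two-letter symbols like Cl and Br are single atoms).
Nitrogen count: 1.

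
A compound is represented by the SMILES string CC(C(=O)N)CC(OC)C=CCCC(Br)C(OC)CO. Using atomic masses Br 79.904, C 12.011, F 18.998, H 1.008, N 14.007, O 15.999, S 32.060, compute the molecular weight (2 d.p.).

352.27 g/mol

First, the molecular formula is C14H26BrNO4 (counting implicit H from valence).
  Br: 1 × 79.904 = 79.904
  C: 14 × 12.011 = 168.154
  H: 26 × 1.008 = 26.208
  N: 1 × 14.007 = 14.007
  O: 4 × 15.999 = 63.996
Sum: 1×79.904 + 14×12.011 + 26×1.008 + 1×14.007 + 4×15.999 = 352.269 → 352.27 g/mol.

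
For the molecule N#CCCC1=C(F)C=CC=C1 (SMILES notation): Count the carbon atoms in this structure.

Count every carbon token in the SMILES (each C, including those in ring-closure positions and inside branches).
Carbon count: 9.

9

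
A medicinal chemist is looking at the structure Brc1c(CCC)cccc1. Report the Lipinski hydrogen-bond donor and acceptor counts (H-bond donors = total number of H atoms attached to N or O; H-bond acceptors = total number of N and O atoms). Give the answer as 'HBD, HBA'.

Donors: find every N or O and count the H atoms it carries.
  (no N or O atoms present)
Lipinski HBD = 0.
Acceptors: N atoms = 0, O atoms = 0 → HBA = 0.

0, 0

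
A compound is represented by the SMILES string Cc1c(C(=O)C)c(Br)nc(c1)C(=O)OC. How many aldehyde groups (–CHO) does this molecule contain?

0

Scan the SMILES for the aldehyde motif — none present.
Groups that are present: 1 ester, 1 ketone.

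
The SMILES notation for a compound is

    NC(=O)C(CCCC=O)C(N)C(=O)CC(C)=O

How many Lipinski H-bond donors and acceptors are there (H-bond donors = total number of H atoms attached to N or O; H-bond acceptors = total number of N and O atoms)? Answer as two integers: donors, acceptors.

4, 6

Donors: find every N or O and count the H atoms it carries.
  atom 1 (N): bond orders sum to 1 → 2 H
  atom 3 (O): bond orders sum to 2 → 0 H
  atom 9 (O): bond orders sum to 2 → 0 H
  atom 11 (N): bond orders sum to 1 → 2 H
  atom 13 (O): bond orders sum to 2 → 0 H
  atom 17 (O): bond orders sum to 2 → 0 H
Lipinski HBD = 4.
Acceptors: N atoms = 2, O atoms = 4 → HBA = 6.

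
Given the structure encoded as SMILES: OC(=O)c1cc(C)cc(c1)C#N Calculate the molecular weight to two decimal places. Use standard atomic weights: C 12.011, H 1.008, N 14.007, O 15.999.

161.16 g/mol

First, the molecular formula is C9H7NO2 (counting implicit H from valence).
  C: 9 × 12.011 = 108.099
  H: 7 × 1.008 = 7.056
  N: 1 × 14.007 = 14.007
  O: 2 × 15.999 = 31.998
Sum: 9×12.011 + 7×1.008 + 1×14.007 + 2×15.999 = 161.160 → 161.16 g/mol.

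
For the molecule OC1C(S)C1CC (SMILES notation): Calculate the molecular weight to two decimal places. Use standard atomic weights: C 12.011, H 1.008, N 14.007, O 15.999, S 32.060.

118.19 g/mol

First, the molecular formula is C5H10OS (counting implicit H from valence).
  C: 5 × 12.011 = 60.055
  H: 10 × 1.008 = 10.080
  O: 1 × 15.999 = 15.999
  S: 1 × 32.060 = 32.060
Sum: 5×12.011 + 10×1.008 + 1×15.999 + 1×32.060 = 118.194 → 118.19 g/mol.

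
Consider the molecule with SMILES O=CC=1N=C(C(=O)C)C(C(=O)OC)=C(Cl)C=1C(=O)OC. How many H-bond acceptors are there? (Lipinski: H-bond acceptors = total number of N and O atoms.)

7

N atoms: 1; O atoms: 6.
Lipinski HBA = 1 + 6 = 7.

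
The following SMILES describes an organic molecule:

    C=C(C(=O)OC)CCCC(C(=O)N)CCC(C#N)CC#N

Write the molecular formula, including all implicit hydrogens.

Walk through each heavy atom and fill implicit hydrogens from standard valence (C 4, N 3, O 2, S 2, halogen 1):
  atom 1: C, bond orders sum to 2 (valence 4) → 2 H
  atom 2: C, bond orders sum to 4 (valence 4) → 0 H
  atom 3: C, bond orders sum to 4 (valence 4) → 0 H
  atom 4: O, bond orders sum to 2 (valence 2) → 0 H
  atom 5: O, bond orders sum to 2 (valence 2) → 0 H
  atom 6: C, bond orders sum to 1 (valence 4) → 3 H
  atom 7: C, bond orders sum to 2 (valence 4) → 2 H
  atom 8: C, bond orders sum to 2 (valence 4) → 2 H
  atom 9: C, bond orders sum to 2 (valence 4) → 2 H
  atom 10: C, bond orders sum to 3 (valence 4) → 1 H
  atom 11: C, bond orders sum to 4 (valence 4) → 0 H
  atom 12: O, bond orders sum to 2 (valence 2) → 0 H
  atom 13: N, bond orders sum to 1 (valence 3) → 2 H
  atom 14: C, bond orders sum to 2 (valence 4) → 2 H
  atom 15: C, bond orders sum to 2 (valence 4) → 2 H
  atom 16: C, bond orders sum to 3 (valence 4) → 1 H
  atom 17: C, bond orders sum to 4 (valence 4) → 0 H
  atom 18: N, bond orders sum to 3 (valence 3) → 0 H
  atom 19: C, bond orders sum to 2 (valence 4) → 2 H
  atom 20: C, bond orders sum to 4 (valence 4) → 0 H
  atom 21: N, bond orders sum to 3 (valence 3) → 0 H
Totals → C:15, H:21, N:3, O:3.
In Hill order: C15H21N3O3.

C15H21N3O3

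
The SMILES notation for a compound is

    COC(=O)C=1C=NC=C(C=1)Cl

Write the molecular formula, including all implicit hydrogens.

C7H6ClNO2

Walk through each heavy atom and fill implicit hydrogens from standard valence (C 4, N 3, O 2, S 2, halogen 1):
  atom 1: C, bond orders sum to 1 (valence 4) → 3 H
  atom 2: O, bond orders sum to 2 (valence 2) → 0 H
  atom 3: C, bond orders sum to 4 (valence 4) → 0 H
  atom 4: O, bond orders sum to 2 (valence 2) → 0 H
  atom 5: C, bond orders sum to 4 (valence 4) → 0 H
  atom 6: C, bond orders sum to 3 (valence 4) → 1 H
  atom 7: N, bond orders sum to 3 (valence 3) → 0 H
  atom 8: C, bond orders sum to 3 (valence 4) → 1 H
  atom 9: C, bond orders sum to 4 (valence 4) → 0 H
  atom 10: C, bond orders sum to 3 (valence 4) → 1 H
  atom 11: Cl (halogen, monovalent) → 0 H
Totals → C:7, H:6, Cl:1, N:1, O:2.
In Hill order: C7H6ClNO2.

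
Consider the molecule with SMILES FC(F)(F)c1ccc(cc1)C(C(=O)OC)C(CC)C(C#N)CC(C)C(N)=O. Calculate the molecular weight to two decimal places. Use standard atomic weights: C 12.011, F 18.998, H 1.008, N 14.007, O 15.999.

384.40 g/mol

First, the molecular formula is C19H23F3N2O3 (counting implicit H from valence).
  C: 19 × 12.011 = 228.209
  F: 3 × 18.998 = 56.994
  H: 23 × 1.008 = 23.184
  N: 2 × 14.007 = 28.014
  O: 3 × 15.999 = 47.997
Sum: 19×12.011 + 3×18.998 + 23×1.008 + 2×14.007 + 3×15.999 = 384.398 → 384.40 g/mol.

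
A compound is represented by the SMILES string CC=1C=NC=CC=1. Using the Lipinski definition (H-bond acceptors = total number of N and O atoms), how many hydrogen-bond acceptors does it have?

N atoms: 1; O atoms: 0.
Lipinski HBA = 1 + 0 = 1.

1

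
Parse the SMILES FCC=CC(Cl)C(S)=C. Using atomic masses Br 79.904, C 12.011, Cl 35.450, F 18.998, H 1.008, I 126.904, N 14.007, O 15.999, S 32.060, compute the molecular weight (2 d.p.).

166.64 g/mol

First, the molecular formula is C6H8ClFS (counting implicit H from valence).
  C: 6 × 12.011 = 72.066
  Cl: 1 × 35.450 = 35.450
  F: 1 × 18.998 = 18.998
  H: 8 × 1.008 = 8.064
  S: 1 × 32.060 = 32.060
Sum: 6×12.011 + 1×35.450 + 1×18.998 + 8×1.008 + 1×32.060 = 166.638 → 166.64 g/mol.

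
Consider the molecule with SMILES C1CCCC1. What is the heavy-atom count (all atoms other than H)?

5

Every atom symbol written in the SMILES (organic subset) is one heavy atom; implicit H are not written.
Heavy atoms by element → C:5.
Total: 5.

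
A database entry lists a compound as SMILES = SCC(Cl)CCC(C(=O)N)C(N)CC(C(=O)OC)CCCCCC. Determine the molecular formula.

Walk through each heavy atom and fill implicit hydrogens from standard valence (C 4, N 3, O 2, S 2, halogen 1):
  atom 1: S, bond orders sum to 1 (valence 2) → 1 H
  atom 2: C, bond orders sum to 2 (valence 4) → 2 H
  atom 3: C, bond orders sum to 3 (valence 4) → 1 H
  atom 4: Cl (halogen, monovalent) → 0 H
  atom 5: C, bond orders sum to 2 (valence 4) → 2 H
  atom 6: C, bond orders sum to 2 (valence 4) → 2 H
  atom 7: C, bond orders sum to 3 (valence 4) → 1 H
  atom 8: C, bond orders sum to 4 (valence 4) → 0 H
  atom 9: O, bond orders sum to 2 (valence 2) → 0 H
  atom 10: N, bond orders sum to 1 (valence 3) → 2 H
  atom 11: C, bond orders sum to 3 (valence 4) → 1 H
  atom 12: N, bond orders sum to 1 (valence 3) → 2 H
  atom 13: C, bond orders sum to 2 (valence 4) → 2 H
  atom 14: C, bond orders sum to 3 (valence 4) → 1 H
  atom 15: C, bond orders sum to 4 (valence 4) → 0 H
  atom 16: O, bond orders sum to 2 (valence 2) → 0 H
  atom 17: O, bond orders sum to 2 (valence 2) → 0 H
  atom 18: C, bond orders sum to 1 (valence 4) → 3 H
  atom 19: C, bond orders sum to 2 (valence 4) → 2 H
  atom 20: C, bond orders sum to 2 (valence 4) → 2 H
  atom 21: C, bond orders sum to 2 (valence 4) → 2 H
  atom 22: C, bond orders sum to 2 (valence 4) → 2 H
  atom 23: C, bond orders sum to 2 (valence 4) → 2 H
  atom 24: C, bond orders sum to 1 (valence 4) → 3 H
Totals → C:17, H:33, Cl:1, N:2, O:3, S:1.
In Hill order: C17H33ClN2O3S.

C17H33ClN2O3S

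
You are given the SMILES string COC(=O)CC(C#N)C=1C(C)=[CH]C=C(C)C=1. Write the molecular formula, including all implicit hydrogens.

C13H15NO2

Walk through each heavy atom and fill implicit hydrogens from standard valence (C 4, N 3, O 2, S 2, halogen 1):
  atom 1: C, bond orders sum to 1 (valence 4) → 3 H
  atom 2: O, bond orders sum to 2 (valence 2) → 0 H
  atom 3: C, bond orders sum to 4 (valence 4) → 0 H
  atom 4: O, bond orders sum to 2 (valence 2) → 0 H
  atom 5: C, bond orders sum to 2 (valence 4) → 2 H
  atom 6: C, bond orders sum to 3 (valence 4) → 1 H
  atom 7: C, bond orders sum to 4 (valence 4) → 0 H
  atom 8: N, bond orders sum to 3 (valence 3) → 0 H
  atom 9: C, bond orders sum to 4 (valence 4) → 0 H
  atom 10: C, bond orders sum to 4 (valence 4) → 0 H
  atom 11: C, bond orders sum to 1 (valence 4) → 3 H
  atom 12: C with explicit H count 1
  atom 13: C, bond orders sum to 3 (valence 4) → 1 H
  atom 14: C, bond orders sum to 4 (valence 4) → 0 H
  atom 15: C, bond orders sum to 1 (valence 4) → 3 H
  atom 16: C, bond orders sum to 3 (valence 4) → 1 H
Totals → C:13, H:15, N:1, O:2.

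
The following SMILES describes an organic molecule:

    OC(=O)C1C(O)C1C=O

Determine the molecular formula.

C5H6O4

Walk through each heavy atom and fill implicit hydrogens from standard valence (C 4, N 3, O 2, S 2, halogen 1):
  atom 1: O, bond orders sum to 1 (valence 2) → 1 H
  atom 2: C, bond orders sum to 4 (valence 4) → 0 H
  atom 3: O, bond orders sum to 2 (valence 2) → 0 H
  atom 4: C, bond orders sum to 3 (valence 4) → 1 H
  atom 5: C, bond orders sum to 3 (valence 4) → 1 H
  atom 6: O, bond orders sum to 1 (valence 2) → 1 H
  atom 7: C, bond orders sum to 3 (valence 4) → 1 H
  atom 8: C, bond orders sum to 3 (valence 4) → 1 H
  atom 9: O, bond orders sum to 2 (valence 2) → 0 H
Totals → C:5, H:6, O:4.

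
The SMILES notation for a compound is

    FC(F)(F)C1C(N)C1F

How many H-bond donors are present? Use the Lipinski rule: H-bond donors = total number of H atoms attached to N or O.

2

Donors: find every N or O and count the H atoms it carries.
  atom 7 (N): bond orders sum to 1 → 2 H
Lipinski HBD = 2.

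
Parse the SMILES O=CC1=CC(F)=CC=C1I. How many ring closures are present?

In SMILES, each pair of matching ring-closure digits denotes one ring-closing bond; the number of such bonds equals the number of independent rings.
Ring-closure bonds here: 1.

1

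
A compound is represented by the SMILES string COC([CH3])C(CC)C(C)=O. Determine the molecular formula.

Walk through each heavy atom and fill implicit hydrogens from standard valence (C 4, N 3, O 2, S 2, halogen 1):
  atom 1: C, bond orders sum to 1 (valence 4) → 3 H
  atom 2: O, bond orders sum to 2 (valence 2) → 0 H
  atom 3: C, bond orders sum to 3 (valence 4) → 1 H
  atom 4: C with explicit H count 3
  atom 5: C, bond orders sum to 3 (valence 4) → 1 H
  atom 6: C, bond orders sum to 2 (valence 4) → 2 H
  atom 7: C, bond orders sum to 1 (valence 4) → 3 H
  atom 8: C, bond orders sum to 4 (valence 4) → 0 H
  atom 9: C, bond orders sum to 1 (valence 4) → 3 H
  atom 10: O, bond orders sum to 2 (valence 2) → 0 H
Totals → C:8, H:16, O:2.

C8H16O2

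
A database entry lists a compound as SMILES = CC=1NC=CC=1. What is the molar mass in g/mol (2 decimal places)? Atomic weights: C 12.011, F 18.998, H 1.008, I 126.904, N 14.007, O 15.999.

First, the molecular formula is C5H7N (counting implicit H from valence).
  C: 5 × 12.011 = 60.055
  H: 7 × 1.008 = 7.056
  N: 1 × 14.007 = 14.007
Sum: 5×12.011 + 7×1.008 + 1×14.007 = 81.118 → 81.12 g/mol.

81.12 g/mol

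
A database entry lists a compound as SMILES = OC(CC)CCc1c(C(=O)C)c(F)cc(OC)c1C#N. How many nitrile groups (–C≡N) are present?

1

The nitrile motif appears at heavy-atom position 19 in the SMILES.
Other groups present: 1 ether, 1 hydroxyl, 1 ketone.
Nitrile count: 1.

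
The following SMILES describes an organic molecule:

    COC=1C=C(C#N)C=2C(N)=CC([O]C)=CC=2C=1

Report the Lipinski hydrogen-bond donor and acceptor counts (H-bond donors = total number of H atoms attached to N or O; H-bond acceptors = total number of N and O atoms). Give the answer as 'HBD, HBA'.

2, 4

Donors: find every N or O and count the H atoms it carries.
  atom 2 (O): bond orders sum to 2 → 0 H
  atom 7 (N): bond orders sum to 3 → 0 H
  atom 10 (N): bond orders sum to 1 → 2 H
  atom 13 (O): bond orders sum to 2 → 0 H
Lipinski HBD = 2.
Acceptors: N atoms = 2, O atoms = 2 → HBA = 4.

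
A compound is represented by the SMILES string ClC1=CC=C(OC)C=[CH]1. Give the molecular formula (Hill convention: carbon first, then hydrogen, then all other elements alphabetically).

C7H7ClO

Walk through each heavy atom and fill implicit hydrogens from standard valence (C 4, N 3, O 2, S 2, halogen 1):
  atom 1: Cl (halogen, monovalent) → 0 H
  atom 2: C, bond orders sum to 4 (valence 4) → 0 H
  atom 3: C, bond orders sum to 3 (valence 4) → 1 H
  atom 4: C, bond orders sum to 3 (valence 4) → 1 H
  atom 5: C, bond orders sum to 4 (valence 4) → 0 H
  atom 6: O, bond orders sum to 2 (valence 2) → 0 H
  atom 7: C, bond orders sum to 1 (valence 4) → 3 H
  atom 8: C, bond orders sum to 3 (valence 4) → 1 H
  atom 9: C with explicit H count 1
Totals → C:7, H:7, Cl:1, O:1.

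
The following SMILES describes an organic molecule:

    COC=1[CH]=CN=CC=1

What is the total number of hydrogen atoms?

Walk through each heavy atom and fill implicit hydrogens from standard valence (C 4, N 3, O 2, S 2, halogen 1):
  atom 1: C, bond orders sum to 1 (valence 4) → 3 H
  atom 2: O, bond orders sum to 2 (valence 2) → 0 H
  atom 3: C, bond orders sum to 4 (valence 4) → 0 H
  atom 4: C with explicit H count 1
  atom 5: C, bond orders sum to 3 (valence 4) → 1 H
  atom 6: N, bond orders sum to 3 (valence 3) → 0 H
  atom 7: C, bond orders sum to 3 (valence 4) → 1 H
  atom 8: C, bond orders sum to 3 (valence 4) → 1 H
Total hydrogens: 7.

7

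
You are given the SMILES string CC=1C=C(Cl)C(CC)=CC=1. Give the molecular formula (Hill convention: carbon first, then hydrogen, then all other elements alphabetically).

C9H11Cl

Walk through each heavy atom and fill implicit hydrogens from standard valence (C 4, N 3, O 2, S 2, halogen 1):
  atom 1: C, bond orders sum to 1 (valence 4) → 3 H
  atom 2: C, bond orders sum to 4 (valence 4) → 0 H
  atom 3: C, bond orders sum to 3 (valence 4) → 1 H
  atom 4: C, bond orders sum to 4 (valence 4) → 0 H
  atom 5: Cl (halogen, monovalent) → 0 H
  atom 6: C, bond orders sum to 4 (valence 4) → 0 H
  atom 7: C, bond orders sum to 2 (valence 4) → 2 H
  atom 8: C, bond orders sum to 1 (valence 4) → 3 H
  atom 9: C, bond orders sum to 3 (valence 4) → 1 H
  atom 10: C, bond orders sum to 3 (valence 4) → 1 H
Totals → C:9, H:11, Cl:1.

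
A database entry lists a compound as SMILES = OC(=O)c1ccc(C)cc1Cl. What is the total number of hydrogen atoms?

7

Walk through each heavy atom and fill implicit hydrogens from standard valence (C 4, N 3, O 2, S 2, halogen 1); for lowercase aromatic atoms, an aromatic c carries 1 H when it has two neighbours and 0 H with three, and aromatic n carries 0 H:
  atom 1: O, bond orders sum to 1 (valence 2) → 1 H
  atom 2: C, bond orders sum to 4 (valence 4) → 0 H
  atom 3: O, bond orders sum to 2 (valence 2) → 0 H
  atom 4: aromatic c, 3 neighbours → 0 H
  atom 5: aromatic c, 2 neighbours → 1 H
  atom 6: aromatic c, 2 neighbours → 1 H
  atom 7: aromatic c, 3 neighbours → 0 H
  atom 8: C, bond orders sum to 1 (valence 4) → 3 H
  atom 9: aromatic c, 2 neighbours → 1 H
  atom 10: aromatic c, 3 neighbours → 0 H
  atom 11: Cl (halogen, monovalent) → 0 H
Total hydrogens: 7.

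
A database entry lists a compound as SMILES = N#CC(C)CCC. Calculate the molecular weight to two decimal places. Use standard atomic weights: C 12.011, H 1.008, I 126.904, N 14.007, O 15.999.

First, the molecular formula is C6H11N (counting implicit H from valence).
  C: 6 × 12.011 = 72.066
  H: 11 × 1.008 = 11.088
  N: 1 × 14.007 = 14.007
Sum: 6×12.011 + 11×1.008 + 1×14.007 = 97.161 → 97.16 g/mol.

97.16 g/mol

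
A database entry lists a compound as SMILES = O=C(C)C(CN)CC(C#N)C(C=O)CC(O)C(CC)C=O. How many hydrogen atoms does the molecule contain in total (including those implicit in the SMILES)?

24

Walk through each heavy atom and fill implicit hydrogens from standard valence (C 4, N 3, O 2, S 2, halogen 1):
  atom 1: O, bond orders sum to 2 (valence 2) → 0 H
  atom 2: C, bond orders sum to 4 (valence 4) → 0 H
  atom 3: C, bond orders sum to 1 (valence 4) → 3 H
  atom 4: C, bond orders sum to 3 (valence 4) → 1 H
  atom 5: C, bond orders sum to 2 (valence 4) → 2 H
  atom 6: N, bond orders sum to 1 (valence 3) → 2 H
  atom 7: C, bond orders sum to 2 (valence 4) → 2 H
  atom 8: C, bond orders sum to 3 (valence 4) → 1 H
  atom 9: C, bond orders sum to 4 (valence 4) → 0 H
  atom 10: N, bond orders sum to 3 (valence 3) → 0 H
  atom 11: C, bond orders sum to 3 (valence 4) → 1 H
  atom 12: C, bond orders sum to 3 (valence 4) → 1 H
  atom 13: O, bond orders sum to 2 (valence 2) → 0 H
  atom 14: C, bond orders sum to 2 (valence 4) → 2 H
  atom 15: C, bond orders sum to 3 (valence 4) → 1 H
  atom 16: O, bond orders sum to 1 (valence 2) → 1 H
  atom 17: C, bond orders sum to 3 (valence 4) → 1 H
  atom 18: C, bond orders sum to 2 (valence 4) → 2 H
  atom 19: C, bond orders sum to 1 (valence 4) → 3 H
  atom 20: C, bond orders sum to 3 (valence 4) → 1 H
  atom 21: O, bond orders sum to 2 (valence 2) → 0 H
Total hydrogens: 24.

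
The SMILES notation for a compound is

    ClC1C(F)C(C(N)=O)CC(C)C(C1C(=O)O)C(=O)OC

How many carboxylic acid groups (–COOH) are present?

1

The carboxylic acid motif appears at heavy-atom position 14 in the SMILES.
Other groups present: 1 amide, 1 ester.
Carboxylic acid count: 1.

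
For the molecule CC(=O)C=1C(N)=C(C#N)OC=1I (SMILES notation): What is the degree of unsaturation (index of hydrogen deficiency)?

Molecular formula: C7H5IN2O2.
DoU = (2C + 2 + N − H − X) / 2, where X is the halogen count and O/S are ignored.
    = (2·7 + 2 + 2 − 5 − 1) / 2 = 12 / 2 = 6.

6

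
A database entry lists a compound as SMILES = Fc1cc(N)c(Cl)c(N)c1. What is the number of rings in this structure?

In SMILES, each pair of matching ring-closure digits denotes one ring-closing bond; the number of such bonds equals the number of independent rings.
Ring-closure bonds here: 1.

1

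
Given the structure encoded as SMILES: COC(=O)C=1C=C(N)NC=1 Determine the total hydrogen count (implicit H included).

8

Walk through each heavy atom and fill implicit hydrogens from standard valence (C 4, N 3, O 2, S 2, halogen 1):
  atom 1: C, bond orders sum to 1 (valence 4) → 3 H
  atom 2: O, bond orders sum to 2 (valence 2) → 0 H
  atom 3: C, bond orders sum to 4 (valence 4) → 0 H
  atom 4: O, bond orders sum to 2 (valence 2) → 0 H
  atom 5: C, bond orders sum to 4 (valence 4) → 0 H
  atom 6: C, bond orders sum to 3 (valence 4) → 1 H
  atom 7: C, bond orders sum to 4 (valence 4) → 0 H
  atom 8: N, bond orders sum to 1 (valence 3) → 2 H
  atom 9: N, bond orders sum to 2 (valence 3) → 1 H
  atom 10: C, bond orders sum to 3 (valence 4) → 1 H
Total hydrogens: 8.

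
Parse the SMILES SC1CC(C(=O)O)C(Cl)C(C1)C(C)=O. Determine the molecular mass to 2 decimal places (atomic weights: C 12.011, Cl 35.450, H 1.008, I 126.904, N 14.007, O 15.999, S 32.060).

First, the molecular formula is C9H13ClO3S (counting implicit H from valence).
  C: 9 × 12.011 = 108.099
  Cl: 1 × 35.450 = 35.450
  H: 13 × 1.008 = 13.104
  O: 3 × 15.999 = 47.997
  S: 1 × 32.060 = 32.060
Sum: 9×12.011 + 1×35.450 + 13×1.008 + 3×15.999 + 1×32.060 = 236.710 → 236.71 g/mol.

236.71 g/mol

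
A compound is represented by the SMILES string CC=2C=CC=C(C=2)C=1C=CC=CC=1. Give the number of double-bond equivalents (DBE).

Molecular formula: C13H12.
DoU = (2C + 2 + N − H − X) / 2, where X is the halogen count and O/S are ignored.
    = (2·13 + 2 + 0 − 12 − 0) / 2 = 16 / 2 = 8.

8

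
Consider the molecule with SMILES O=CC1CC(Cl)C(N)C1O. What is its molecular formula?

C6H10ClNO2

Walk through each heavy atom and fill implicit hydrogens from standard valence (C 4, N 3, O 2, S 2, halogen 1):
  atom 1: O, bond orders sum to 2 (valence 2) → 0 H
  atom 2: C, bond orders sum to 3 (valence 4) → 1 H
  atom 3: C, bond orders sum to 3 (valence 4) → 1 H
  atom 4: C, bond orders sum to 2 (valence 4) → 2 H
  atom 5: C, bond orders sum to 3 (valence 4) → 1 H
  atom 6: Cl (halogen, monovalent) → 0 H
  atom 7: C, bond orders sum to 3 (valence 4) → 1 H
  atom 8: N, bond orders sum to 1 (valence 3) → 2 H
  atom 9: C, bond orders sum to 3 (valence 4) → 1 H
  atom 10: O, bond orders sum to 1 (valence 2) → 1 H
Totals → C:6, H:10, Cl:1, N:1, O:2.
In Hill order: C6H10ClNO2.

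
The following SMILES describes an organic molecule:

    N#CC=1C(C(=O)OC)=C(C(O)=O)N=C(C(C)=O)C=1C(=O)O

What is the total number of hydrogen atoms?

8

Walk through each heavy atom and fill implicit hydrogens from standard valence (C 4, N 3, O 2, S 2, halogen 1):
  atom 1: N, bond orders sum to 3 (valence 3) → 0 H
  atom 2: C, bond orders sum to 4 (valence 4) → 0 H
  atom 3: C, bond orders sum to 4 (valence 4) → 0 H
  atom 4: C, bond orders sum to 4 (valence 4) → 0 H
  atom 5: C, bond orders sum to 4 (valence 4) → 0 H
  atom 6: O, bond orders sum to 2 (valence 2) → 0 H
  atom 7: O, bond orders sum to 2 (valence 2) → 0 H
  atom 8: C, bond orders sum to 1 (valence 4) → 3 H
  atom 9: C, bond orders sum to 4 (valence 4) → 0 H
  atom 10: C, bond orders sum to 4 (valence 4) → 0 H
  atom 11: O, bond orders sum to 1 (valence 2) → 1 H
  atom 12: O, bond orders sum to 2 (valence 2) → 0 H
  atom 13: N, bond orders sum to 3 (valence 3) → 0 H
  atom 14: C, bond orders sum to 4 (valence 4) → 0 H
  atom 15: C, bond orders sum to 4 (valence 4) → 0 H
  atom 16: C, bond orders sum to 1 (valence 4) → 3 H
  atom 17: O, bond orders sum to 2 (valence 2) → 0 H
  atom 18: C, bond orders sum to 4 (valence 4) → 0 H
  atom 19: C, bond orders sum to 4 (valence 4) → 0 H
  atom 20: O, bond orders sum to 2 (valence 2) → 0 H
  atom 21: O, bond orders sum to 1 (valence 2) → 1 H
Total hydrogens: 8.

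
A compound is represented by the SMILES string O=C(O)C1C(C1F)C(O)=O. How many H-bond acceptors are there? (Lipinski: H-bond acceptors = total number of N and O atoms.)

N atoms: 0; O atoms: 4.
Lipinski HBA = 0 + 4 = 4.

4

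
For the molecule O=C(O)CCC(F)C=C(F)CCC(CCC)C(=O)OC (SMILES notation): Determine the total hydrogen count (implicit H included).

22

Walk through each heavy atom and fill implicit hydrogens from standard valence (C 4, N 3, O 2, S 2, halogen 1):
  atom 1: O, bond orders sum to 2 (valence 2) → 0 H
  atom 2: C, bond orders sum to 4 (valence 4) → 0 H
  atom 3: O, bond orders sum to 1 (valence 2) → 1 H
  atom 4: C, bond orders sum to 2 (valence 4) → 2 H
  atom 5: C, bond orders sum to 2 (valence 4) → 2 H
  atom 6: C, bond orders sum to 3 (valence 4) → 1 H
  atom 7: F (halogen, monovalent) → 0 H
  atom 8: C, bond orders sum to 3 (valence 4) → 1 H
  atom 9: C, bond orders sum to 4 (valence 4) → 0 H
  atom 10: F (halogen, monovalent) → 0 H
  atom 11: C, bond orders sum to 2 (valence 4) → 2 H
  atom 12: C, bond orders sum to 2 (valence 4) → 2 H
  atom 13: C, bond orders sum to 3 (valence 4) → 1 H
  atom 14: C, bond orders sum to 2 (valence 4) → 2 H
  atom 15: C, bond orders sum to 2 (valence 4) → 2 H
  atom 16: C, bond orders sum to 1 (valence 4) → 3 H
  atom 17: C, bond orders sum to 4 (valence 4) → 0 H
  atom 18: O, bond orders sum to 2 (valence 2) → 0 H
  atom 19: O, bond orders sum to 2 (valence 2) → 0 H
  atom 20: C, bond orders sum to 1 (valence 4) → 3 H
Total hydrogens: 22.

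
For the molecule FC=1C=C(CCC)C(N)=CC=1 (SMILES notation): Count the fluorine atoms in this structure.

Scan the SMILES for F atoms (remember two-letter symbols like Cl and Br are single atoms).
Fluorine count: 1.

1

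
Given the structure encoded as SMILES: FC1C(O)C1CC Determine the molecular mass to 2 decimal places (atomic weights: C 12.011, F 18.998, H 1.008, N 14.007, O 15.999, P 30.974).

104.12 g/mol

First, the molecular formula is C5H9FO (counting implicit H from valence).
  C: 5 × 12.011 = 60.055
  F: 1 × 18.998 = 18.998
  H: 9 × 1.008 = 9.072
  O: 1 × 15.999 = 15.999
Sum: 5×12.011 + 1×18.998 + 9×1.008 + 1×15.999 = 104.124 → 104.12 g/mol.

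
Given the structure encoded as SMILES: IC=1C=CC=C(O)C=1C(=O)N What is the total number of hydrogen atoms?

Walk through each heavy atom and fill implicit hydrogens from standard valence (C 4, N 3, O 2, S 2, halogen 1):
  atom 1: I (halogen, monovalent) → 0 H
  atom 2: C, bond orders sum to 4 (valence 4) → 0 H
  atom 3: C, bond orders sum to 3 (valence 4) → 1 H
  atom 4: C, bond orders sum to 3 (valence 4) → 1 H
  atom 5: C, bond orders sum to 3 (valence 4) → 1 H
  atom 6: C, bond orders sum to 4 (valence 4) → 0 H
  atom 7: O, bond orders sum to 1 (valence 2) → 1 H
  atom 8: C, bond orders sum to 4 (valence 4) → 0 H
  atom 9: C, bond orders sum to 4 (valence 4) → 0 H
  atom 10: O, bond orders sum to 2 (valence 2) → 0 H
  atom 11: N, bond orders sum to 1 (valence 3) → 2 H
Total hydrogens: 6.

6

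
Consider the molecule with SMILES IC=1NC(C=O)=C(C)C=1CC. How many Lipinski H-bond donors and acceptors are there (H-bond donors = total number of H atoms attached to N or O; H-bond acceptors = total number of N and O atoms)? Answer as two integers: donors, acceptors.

Donors: find every N or O and count the H atoms it carries.
  atom 3 (N): bond orders sum to 2 → 1 H
  atom 6 (O): bond orders sum to 2 → 0 H
Lipinski HBD = 1.
Acceptors: N atoms = 1, O atoms = 1 → HBA = 2.

1, 2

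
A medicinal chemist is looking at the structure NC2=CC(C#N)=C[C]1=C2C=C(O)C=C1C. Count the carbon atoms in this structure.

12

Count every carbon token in the SMILES (each C, including those in ring-closure positions and inside branches).
Carbon count: 12.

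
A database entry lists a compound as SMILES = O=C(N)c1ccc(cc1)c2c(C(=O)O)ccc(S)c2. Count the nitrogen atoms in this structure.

Scan the SMILES for N atoms (remember two-letter symbols like Cl and Br are single atoms).
Nitrogen count: 1.

1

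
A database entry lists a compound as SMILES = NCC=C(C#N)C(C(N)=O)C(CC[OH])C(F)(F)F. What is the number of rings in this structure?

0

In SMILES, each pair of matching ring-closure digits denotes one ring-closing bond; the number of such bonds equals the number of independent rings.
Ring-closure bonds here: 0.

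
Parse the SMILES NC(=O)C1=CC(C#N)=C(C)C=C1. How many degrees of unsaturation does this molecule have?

Degree of unsaturation = (number of rings) + (number of π bonds).
Ring closures in the SMILES: 1.
π bonds: 4 double bonds (each 1 DoU), 1 triple bond (each 2 DoU) → 6 DoU from unsaturation.
Total DoU = 1 + 6 = 7.

7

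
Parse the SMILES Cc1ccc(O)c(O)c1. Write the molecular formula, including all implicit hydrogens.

Walk through each heavy atom and fill implicit hydrogens from standard valence (C 4, N 3, O 2, S 2, halogen 1); for lowercase aromatic atoms, an aromatic c carries 1 H when it has two neighbours and 0 H with three, and aromatic n carries 0 H:
  atom 1: C, bond orders sum to 1 (valence 4) → 3 H
  atom 2: aromatic c, 3 neighbours → 0 H
  atom 3: aromatic c, 2 neighbours → 1 H
  atom 4: aromatic c, 2 neighbours → 1 H
  atom 5: aromatic c, 3 neighbours → 0 H
  atom 6: O, bond orders sum to 1 (valence 2) → 1 H
  atom 7: aromatic c, 3 neighbours → 0 H
  atom 8: O, bond orders sum to 1 (valence 2) → 1 H
  atom 9: aromatic c, 2 neighbours → 1 H
Totals → C:7, H:8, O:2.
In Hill order: C7H8O2.

C7H8O2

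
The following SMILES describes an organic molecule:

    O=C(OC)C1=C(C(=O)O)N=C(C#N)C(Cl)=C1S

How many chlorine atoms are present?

Scan the SMILES for Cl atoms (remember two-letter symbols like Cl and Br are single atoms).
Chlorine count: 1.

1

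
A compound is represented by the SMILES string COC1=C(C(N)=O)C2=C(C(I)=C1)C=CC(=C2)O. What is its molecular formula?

Walk through each heavy atom and fill implicit hydrogens from standard valence (C 4, N 3, O 2, S 2, halogen 1):
  atom 1: C, bond orders sum to 1 (valence 4) → 3 H
  atom 2: O, bond orders sum to 2 (valence 2) → 0 H
  atom 3: C, bond orders sum to 4 (valence 4) → 0 H
  atom 4: C, bond orders sum to 4 (valence 4) → 0 H
  atom 5: C, bond orders sum to 4 (valence 4) → 0 H
  atom 6: N, bond orders sum to 1 (valence 3) → 2 H
  atom 7: O, bond orders sum to 2 (valence 2) → 0 H
  atom 8: C, bond orders sum to 4 (valence 4) → 0 H
  atom 9: C, bond orders sum to 4 (valence 4) → 0 H
  atom 10: C, bond orders sum to 4 (valence 4) → 0 H
  atom 11: I (halogen, monovalent) → 0 H
  atom 12: C, bond orders sum to 3 (valence 4) → 1 H
  atom 13: C, bond orders sum to 3 (valence 4) → 1 H
  atom 14: C, bond orders sum to 3 (valence 4) → 1 H
  atom 15: C, bond orders sum to 4 (valence 4) → 0 H
  atom 16: C, bond orders sum to 3 (valence 4) → 1 H
  atom 17: O, bond orders sum to 1 (valence 2) → 1 H
Totals → C:12, H:10, I:1, N:1, O:3.
In Hill order: C12H10INO3.

C12H10INO3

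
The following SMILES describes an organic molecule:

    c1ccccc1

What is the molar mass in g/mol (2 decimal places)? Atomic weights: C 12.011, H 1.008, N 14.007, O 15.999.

78.11 g/mol

First, the molecular formula is C6H6 (counting implicit H from valence).
  C: 6 × 12.011 = 72.066
  H: 6 × 1.008 = 6.048
Sum: 6×12.011 + 6×1.008 = 78.114 → 78.11 g/mol.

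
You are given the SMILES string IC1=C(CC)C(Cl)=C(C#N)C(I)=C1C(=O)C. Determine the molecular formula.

Walk through each heavy atom and fill implicit hydrogens from standard valence (C 4, N 3, O 2, S 2, halogen 1):
  atom 1: I (halogen, monovalent) → 0 H
  atom 2: C, bond orders sum to 4 (valence 4) → 0 H
  atom 3: C, bond orders sum to 4 (valence 4) → 0 H
  atom 4: C, bond orders sum to 2 (valence 4) → 2 H
  atom 5: C, bond orders sum to 1 (valence 4) → 3 H
  atom 6: C, bond orders sum to 4 (valence 4) → 0 H
  atom 7: Cl (halogen, monovalent) → 0 H
  atom 8: C, bond orders sum to 4 (valence 4) → 0 H
  atom 9: C, bond orders sum to 4 (valence 4) → 0 H
  atom 10: N, bond orders sum to 3 (valence 3) → 0 H
  atom 11: C, bond orders sum to 4 (valence 4) → 0 H
  atom 12: I (halogen, monovalent) → 0 H
  atom 13: C, bond orders sum to 4 (valence 4) → 0 H
  atom 14: C, bond orders sum to 4 (valence 4) → 0 H
  atom 15: O, bond orders sum to 2 (valence 2) → 0 H
  atom 16: C, bond orders sum to 1 (valence 4) → 3 H
Totals → C:11, H:8, Cl:1, I:2, N:1, O:1.
In Hill order: C11H8ClI2NO.

C11H8ClI2NO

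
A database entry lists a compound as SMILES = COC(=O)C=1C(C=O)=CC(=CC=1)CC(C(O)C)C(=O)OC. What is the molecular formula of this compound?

Walk through each heavy atom and fill implicit hydrogens from standard valence (C 4, N 3, O 2, S 2, halogen 1):
  atom 1: C, bond orders sum to 1 (valence 4) → 3 H
  atom 2: O, bond orders sum to 2 (valence 2) → 0 H
  atom 3: C, bond orders sum to 4 (valence 4) → 0 H
  atom 4: O, bond orders sum to 2 (valence 2) → 0 H
  atom 5: C, bond orders sum to 4 (valence 4) → 0 H
  atom 6: C, bond orders sum to 4 (valence 4) → 0 H
  atom 7: C, bond orders sum to 3 (valence 4) → 1 H
  atom 8: O, bond orders sum to 2 (valence 2) → 0 H
  atom 9: C, bond orders sum to 3 (valence 4) → 1 H
  atom 10: C, bond orders sum to 4 (valence 4) → 0 H
  atom 11: C, bond orders sum to 3 (valence 4) → 1 H
  atom 12: C, bond orders sum to 3 (valence 4) → 1 H
  atom 13: C, bond orders sum to 2 (valence 4) → 2 H
  atom 14: C, bond orders sum to 3 (valence 4) → 1 H
  atom 15: C, bond orders sum to 3 (valence 4) → 1 H
  atom 16: O, bond orders sum to 1 (valence 2) → 1 H
  atom 17: C, bond orders sum to 1 (valence 4) → 3 H
  atom 18: C, bond orders sum to 4 (valence 4) → 0 H
  atom 19: O, bond orders sum to 2 (valence 2) → 0 H
  atom 20: O, bond orders sum to 2 (valence 2) → 0 H
  atom 21: C, bond orders sum to 1 (valence 4) → 3 H
Totals → C:15, H:18, O:6.
In Hill order: C15H18O6.

C15H18O6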